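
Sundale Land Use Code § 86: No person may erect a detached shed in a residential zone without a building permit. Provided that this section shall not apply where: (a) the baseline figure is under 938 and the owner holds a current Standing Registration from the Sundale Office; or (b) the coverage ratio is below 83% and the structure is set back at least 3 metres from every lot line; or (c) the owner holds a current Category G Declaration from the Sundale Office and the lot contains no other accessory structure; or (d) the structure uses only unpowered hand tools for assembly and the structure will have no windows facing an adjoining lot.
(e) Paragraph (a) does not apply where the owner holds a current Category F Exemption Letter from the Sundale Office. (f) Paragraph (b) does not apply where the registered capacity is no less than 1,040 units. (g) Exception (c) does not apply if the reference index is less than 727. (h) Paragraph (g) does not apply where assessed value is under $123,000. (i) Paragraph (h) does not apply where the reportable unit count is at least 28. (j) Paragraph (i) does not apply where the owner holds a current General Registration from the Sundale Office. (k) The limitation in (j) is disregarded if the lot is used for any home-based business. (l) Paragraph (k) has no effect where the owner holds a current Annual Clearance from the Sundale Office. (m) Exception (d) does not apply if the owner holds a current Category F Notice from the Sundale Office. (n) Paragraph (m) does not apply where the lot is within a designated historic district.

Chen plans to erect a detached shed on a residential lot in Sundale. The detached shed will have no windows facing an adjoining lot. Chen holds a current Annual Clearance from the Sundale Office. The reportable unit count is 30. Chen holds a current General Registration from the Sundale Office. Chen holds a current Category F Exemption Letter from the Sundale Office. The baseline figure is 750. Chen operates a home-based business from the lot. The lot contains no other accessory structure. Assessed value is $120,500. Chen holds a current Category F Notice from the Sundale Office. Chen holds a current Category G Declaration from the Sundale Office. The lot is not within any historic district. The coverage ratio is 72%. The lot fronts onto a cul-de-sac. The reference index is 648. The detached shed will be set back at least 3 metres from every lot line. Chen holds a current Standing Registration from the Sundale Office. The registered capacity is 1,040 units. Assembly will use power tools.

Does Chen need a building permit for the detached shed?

No — exception (c) applies; Chen does not need a building permit.

Exception (a): the baseline figure is 750, under the 938 limit; a current Standing Registration is held — every condition holds. However, paragraph (e) must be considered: (e) applies — a current Category F Exemption Letter is held. So (a) is unavailable.
Exception (b) is satisfied on its face — the coverage ratio is 72%, below the 83% limit; the setback is at least 3 m on every side. However, paragraph (f) must be considered: (f) is engaged — the registered capacity is 1,040 units, meeting the 1,040 units threshold. (b) is therefore removed.
Exception (c) is satisfied on its face — a current Category G Declaration is held; the lot has no other accessory structure. Applying paragraphs (g)–(l): (g) would limit (c) — the reference index is 648, less than the 727 limit — but (h) sets (g) aside: (h) is engaged — assessed value is $120,500, under the $123,000 limit. (i) would limit (h) — the reportable unit count is 30, meeting the 28 threshold — but (j) sets (i) aside: (j) operates against (i): a current General Registration is held. (k) applies (a home-based business operates on the lot), but is set aside by (l): (l) operates against (k): a current Annual Clearance is held. Exception (c) stands.
Exception (d) requires that the structure uses only unpowered hand tools for assembly; but assembly uses power tools, so (d) is unavailable.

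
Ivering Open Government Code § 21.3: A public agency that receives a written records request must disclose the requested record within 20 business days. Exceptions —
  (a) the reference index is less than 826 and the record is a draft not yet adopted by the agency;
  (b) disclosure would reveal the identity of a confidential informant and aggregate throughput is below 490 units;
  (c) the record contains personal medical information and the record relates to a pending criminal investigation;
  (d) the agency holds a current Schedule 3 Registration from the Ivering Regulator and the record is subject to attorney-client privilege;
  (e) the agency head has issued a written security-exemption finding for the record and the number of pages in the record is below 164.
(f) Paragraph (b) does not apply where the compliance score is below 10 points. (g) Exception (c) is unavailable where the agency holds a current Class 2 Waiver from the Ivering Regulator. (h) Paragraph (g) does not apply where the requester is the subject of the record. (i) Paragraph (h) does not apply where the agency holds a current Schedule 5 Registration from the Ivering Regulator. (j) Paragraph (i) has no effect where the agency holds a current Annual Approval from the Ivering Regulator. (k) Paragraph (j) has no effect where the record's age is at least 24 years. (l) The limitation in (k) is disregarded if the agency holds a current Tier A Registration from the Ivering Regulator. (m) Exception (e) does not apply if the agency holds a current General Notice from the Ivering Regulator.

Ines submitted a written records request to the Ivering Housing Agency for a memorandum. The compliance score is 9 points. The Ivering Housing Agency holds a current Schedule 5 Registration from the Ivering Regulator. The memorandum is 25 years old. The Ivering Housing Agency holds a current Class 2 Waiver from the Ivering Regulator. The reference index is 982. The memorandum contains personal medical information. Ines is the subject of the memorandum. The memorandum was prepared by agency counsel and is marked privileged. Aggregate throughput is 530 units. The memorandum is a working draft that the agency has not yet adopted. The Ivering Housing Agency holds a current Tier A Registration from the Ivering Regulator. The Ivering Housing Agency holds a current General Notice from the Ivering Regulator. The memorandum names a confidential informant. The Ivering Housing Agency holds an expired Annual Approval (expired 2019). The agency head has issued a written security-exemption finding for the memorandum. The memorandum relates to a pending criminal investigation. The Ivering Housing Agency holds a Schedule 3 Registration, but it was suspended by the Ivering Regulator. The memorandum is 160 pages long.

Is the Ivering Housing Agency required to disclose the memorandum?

Exception (a) requires that the reference index is less than 826; but the reference index is 982, not less than 826, so (a) is unavailable.
Exception (b) fails — aggregate throughput is 530 units, not below 490 units.
Exception (c): the memorandum contains personal medical information; the memorandum relates to a pending investigation — every condition holds. But applying paragraphs (g)–(l): (g) operates against (c): a current Class 2 Waiver is held. (h) would limit (g) — Ines is the subject of the memorandum — but (i) sets (h) aside: (i) applies — a current Schedule 5 Registration is held. (j), which would lift (i), is not engaged — there is no Annual Approval in force. Exception (c) does not apply.
Exception (d) fails — the Schedule 3 Registration is not current.
All of (e)'s requirements are met (a written security-exemption finding has been issued; the number of pages in the record is 160, below the 164 limit). But: (m) is engaged — a current General Notice is held. Exception (e) does not apply.
No exception applies. The general rule governs.

Yes — the Ivering Housing Agency must disclose the memorandum.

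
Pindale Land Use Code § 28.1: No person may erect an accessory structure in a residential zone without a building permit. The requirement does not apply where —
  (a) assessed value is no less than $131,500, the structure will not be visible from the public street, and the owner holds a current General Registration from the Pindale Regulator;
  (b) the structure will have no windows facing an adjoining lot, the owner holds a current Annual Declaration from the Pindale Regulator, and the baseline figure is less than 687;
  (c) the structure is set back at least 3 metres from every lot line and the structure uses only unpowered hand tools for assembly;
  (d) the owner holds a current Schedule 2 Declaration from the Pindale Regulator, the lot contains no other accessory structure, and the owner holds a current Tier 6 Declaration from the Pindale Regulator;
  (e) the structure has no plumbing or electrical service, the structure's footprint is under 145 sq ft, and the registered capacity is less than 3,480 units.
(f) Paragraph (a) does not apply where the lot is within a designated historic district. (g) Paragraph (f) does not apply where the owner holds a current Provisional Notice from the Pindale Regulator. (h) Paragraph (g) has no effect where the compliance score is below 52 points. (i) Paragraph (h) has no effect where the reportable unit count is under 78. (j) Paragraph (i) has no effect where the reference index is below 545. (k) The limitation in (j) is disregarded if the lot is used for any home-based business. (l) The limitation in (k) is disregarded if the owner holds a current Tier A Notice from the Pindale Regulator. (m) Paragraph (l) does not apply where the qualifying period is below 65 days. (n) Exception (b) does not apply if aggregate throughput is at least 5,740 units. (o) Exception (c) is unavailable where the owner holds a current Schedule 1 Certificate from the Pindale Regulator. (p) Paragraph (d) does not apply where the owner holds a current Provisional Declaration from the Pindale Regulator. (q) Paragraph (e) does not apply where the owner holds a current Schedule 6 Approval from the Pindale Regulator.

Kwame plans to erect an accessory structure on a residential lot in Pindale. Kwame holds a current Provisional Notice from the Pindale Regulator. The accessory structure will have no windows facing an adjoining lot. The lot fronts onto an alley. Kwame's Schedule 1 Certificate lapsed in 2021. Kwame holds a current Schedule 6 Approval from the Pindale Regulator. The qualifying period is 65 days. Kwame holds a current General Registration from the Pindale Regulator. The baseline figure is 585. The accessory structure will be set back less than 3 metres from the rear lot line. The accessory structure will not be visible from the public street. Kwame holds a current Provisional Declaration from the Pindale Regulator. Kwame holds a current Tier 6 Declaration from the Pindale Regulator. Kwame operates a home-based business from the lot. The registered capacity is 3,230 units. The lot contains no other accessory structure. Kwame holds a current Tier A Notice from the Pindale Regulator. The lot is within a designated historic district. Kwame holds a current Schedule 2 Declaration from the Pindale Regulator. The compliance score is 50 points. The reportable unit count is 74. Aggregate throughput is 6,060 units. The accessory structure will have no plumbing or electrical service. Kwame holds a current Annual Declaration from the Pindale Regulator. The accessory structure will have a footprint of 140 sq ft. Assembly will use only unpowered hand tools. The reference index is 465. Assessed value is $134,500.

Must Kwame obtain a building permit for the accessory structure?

Exception (a): assessed value is $134,500, meeting the $131,500 threshold; the structure will not be visible from the street; a current General Registration is held — every condition holds. But: (f) operates against (a): the lot is in a historic district. (g) is engaged (a current Provisional Notice is held), but is overridden by (h): (h) operates against (g): the compliance score is 50 points, below the 52 points limit. (i) is triggered (the reportable unit count is 74, under the 78 limit), but is set aside by (j): (j) is triggered — the reference index is 465, below the 545 limit. (k) is triggered (a home-based business operates on the lot), but is overridden by (l): (l) operates against (k): a current Tier A Notice is held. (m), which would lift (l), does not operate here — the qualifying period is 65 days, not below 65 days. (a) is therefore removed.
All of (b)'s requirements are met (no windows face an adjoining lot; a current Annual Declaration is held; the baseline figure is 585, less than the 687 limit). However, paragraph (n) must be considered: (n) operates against (b): aggregate throughput is 6,060 units, meeting the 5,740 units threshold. So (b) is unavailable.
Exception (c) fails — the rear setback is under 3 m.
Exception (d): a current Schedule 2 Declaration is held; the lot has no other accessory structure; a current Tier 6 Declaration is held — every condition holds. Turning to paragraph (p): (p) applies — a current Provisional Declaration is held. So (d) is unavailable.
Exception (e)'s conditions are all satisfied: there is no plumbing or electrical service; the structure's footprint is 140 sq ft, under the 145 sq ft limit; the registered capacity is 3,230 units, less than the 3,480 units limit. Turning to paragraph (q): (q) operates against (e): a current Schedule 6 Approval is held. (e) is therefore removed.
No exception is made out. Kwame falls within the general rule.

Yes — Kwame must obtain a building permit.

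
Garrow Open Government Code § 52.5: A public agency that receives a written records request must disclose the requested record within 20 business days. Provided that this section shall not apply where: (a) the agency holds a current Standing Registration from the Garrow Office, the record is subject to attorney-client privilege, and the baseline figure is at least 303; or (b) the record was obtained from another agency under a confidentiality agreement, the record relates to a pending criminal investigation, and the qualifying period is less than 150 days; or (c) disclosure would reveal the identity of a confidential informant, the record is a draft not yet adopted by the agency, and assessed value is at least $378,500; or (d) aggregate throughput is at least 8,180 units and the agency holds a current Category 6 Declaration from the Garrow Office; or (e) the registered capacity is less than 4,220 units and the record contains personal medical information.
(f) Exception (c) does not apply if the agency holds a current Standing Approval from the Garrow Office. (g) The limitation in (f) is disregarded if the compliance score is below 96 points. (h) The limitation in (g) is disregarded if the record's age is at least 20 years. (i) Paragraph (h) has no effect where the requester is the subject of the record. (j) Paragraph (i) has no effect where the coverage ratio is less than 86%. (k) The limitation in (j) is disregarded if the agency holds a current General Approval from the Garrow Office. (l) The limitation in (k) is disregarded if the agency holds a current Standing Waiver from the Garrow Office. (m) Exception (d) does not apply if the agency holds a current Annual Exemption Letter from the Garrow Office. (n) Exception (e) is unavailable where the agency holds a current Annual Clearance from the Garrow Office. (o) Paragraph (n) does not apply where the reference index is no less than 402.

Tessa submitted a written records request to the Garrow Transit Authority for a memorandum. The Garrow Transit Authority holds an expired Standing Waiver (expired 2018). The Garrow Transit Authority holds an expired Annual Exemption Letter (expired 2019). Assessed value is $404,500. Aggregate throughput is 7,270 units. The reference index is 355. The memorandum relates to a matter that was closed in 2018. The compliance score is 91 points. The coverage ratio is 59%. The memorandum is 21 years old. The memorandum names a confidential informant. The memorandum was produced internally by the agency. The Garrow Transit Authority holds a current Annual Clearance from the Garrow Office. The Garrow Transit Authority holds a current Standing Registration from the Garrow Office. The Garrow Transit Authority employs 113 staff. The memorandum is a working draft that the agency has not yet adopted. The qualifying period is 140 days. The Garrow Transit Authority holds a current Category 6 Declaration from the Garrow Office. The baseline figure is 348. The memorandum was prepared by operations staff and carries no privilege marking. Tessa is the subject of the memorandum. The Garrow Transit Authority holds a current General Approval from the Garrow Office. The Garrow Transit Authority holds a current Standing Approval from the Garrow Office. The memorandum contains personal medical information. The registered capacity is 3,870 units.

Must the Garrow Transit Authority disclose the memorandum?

No — exception (c) applies; the Garrow Transit Authority is not required to disclose the memorandum.

Exception (a) fails — the memorandum carries no privilege marking.
Exception (b) does not apply: the memorandum was produced internally.
All of (c)'s requirements are met (the memorandum names a confidential informant; the memorandum is an unadopted draft; assessed value is $404,500, meeting the $378,500 threshold). Under paragraphs (f)–(l): (f) would limit (c) — a current Standing Approval is held — but (g) sets (f) aside: (g) operates against (f): the compliance score is 91 points, below the 96 points limit. (h) is triggered (the record's age is 21 years, meeting the 20 years threshold), but is displaced by (i): (i) is triggered — Tessa is the subject of the memorandum. (j) would limit (i) — the coverage ratio is 59%, less than the 86% limit — but (k) sets (j) aside: (k) operates against (j): a current General Approval is held. (l), which would lift (k), does not operate here — there is no Standing Waiver in force. (c) remains available.
Exception (d) fails — aggregate throughput is 7,270 units, short of 8,180 units.
Exception (e) is satisfied on its face — the registered capacity is 3,870 units, less than the 4,220 units limit; the memorandum contains personal medical information. However, paragraphs (n)–(o) must be considered: (n) is engaged — a current Annual Clearance is held. (o), which would lift (n), does not operate here — the reference index is 355, short of 402. Exception (e) does not apply.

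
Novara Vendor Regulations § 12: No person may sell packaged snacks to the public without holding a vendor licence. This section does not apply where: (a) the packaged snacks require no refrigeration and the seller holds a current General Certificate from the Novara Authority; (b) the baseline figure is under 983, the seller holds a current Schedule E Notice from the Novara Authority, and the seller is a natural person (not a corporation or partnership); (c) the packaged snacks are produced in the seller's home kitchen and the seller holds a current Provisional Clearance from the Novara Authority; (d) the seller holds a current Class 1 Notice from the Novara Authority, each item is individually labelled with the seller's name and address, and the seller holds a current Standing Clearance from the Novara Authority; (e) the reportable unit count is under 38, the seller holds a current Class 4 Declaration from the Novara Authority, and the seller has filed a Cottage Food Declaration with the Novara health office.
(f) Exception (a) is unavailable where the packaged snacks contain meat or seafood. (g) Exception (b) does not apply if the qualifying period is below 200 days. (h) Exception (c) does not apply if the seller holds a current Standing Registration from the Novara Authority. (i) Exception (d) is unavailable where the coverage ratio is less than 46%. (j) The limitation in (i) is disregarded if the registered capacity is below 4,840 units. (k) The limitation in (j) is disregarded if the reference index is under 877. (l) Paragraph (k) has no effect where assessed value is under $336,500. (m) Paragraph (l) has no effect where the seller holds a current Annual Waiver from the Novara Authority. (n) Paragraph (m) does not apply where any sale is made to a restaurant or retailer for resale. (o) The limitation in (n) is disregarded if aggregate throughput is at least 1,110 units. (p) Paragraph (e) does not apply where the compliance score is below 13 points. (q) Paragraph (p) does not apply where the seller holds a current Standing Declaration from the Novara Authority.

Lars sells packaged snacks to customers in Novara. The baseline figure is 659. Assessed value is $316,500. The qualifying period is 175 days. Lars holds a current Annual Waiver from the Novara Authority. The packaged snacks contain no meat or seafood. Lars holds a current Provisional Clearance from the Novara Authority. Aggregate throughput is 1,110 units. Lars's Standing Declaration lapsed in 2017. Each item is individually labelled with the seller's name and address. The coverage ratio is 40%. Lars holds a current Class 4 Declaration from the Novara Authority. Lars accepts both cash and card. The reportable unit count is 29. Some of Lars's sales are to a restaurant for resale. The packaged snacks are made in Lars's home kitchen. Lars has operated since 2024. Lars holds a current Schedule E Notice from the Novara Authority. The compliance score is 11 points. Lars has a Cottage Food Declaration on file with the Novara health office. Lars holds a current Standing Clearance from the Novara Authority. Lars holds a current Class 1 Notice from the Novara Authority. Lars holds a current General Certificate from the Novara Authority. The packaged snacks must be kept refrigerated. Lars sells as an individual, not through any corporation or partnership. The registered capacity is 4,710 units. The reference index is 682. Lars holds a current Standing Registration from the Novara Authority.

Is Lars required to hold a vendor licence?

Yes — Lars must hold a vendor licence.

Exception (a) fails — the packaged snacks require refrigeration.
All of (b)'s requirements are met (the baseline figure is 659, under the 983 limit; a current Schedule E Notice is held; the seller is a natural person). But: (g) is triggered — the qualifying period is 175 days, below the 200 days limit. Exception (b) does not apply.
Exception (c): the packaged snacks are home-kitchen produced; a current Provisional Clearance is held — every condition holds. However, paragraph (h) must be considered: (h) is engaged — a current Standing Registration is held. So (c) is unavailable.
Exception (d) is satisfied on its face — a current Class 1 Notice is held; items are individually labelled; a current Standing Clearance is held. But: (i) operates against (d): the coverage ratio is 40%, less than the 46% limit. (j) would limit (i) — the registered capacity is 4,710 units, below the 4,840 units limit — but (k) sets (j) aside: (k) is triggered — the reference index is 682, under the 877 limit. (l) would limit (k) — assessed value is $316,500, under the $336,500 limit — but (m) sets (l) aside: (m) operates against (l): a current Annual Waiver is held. (n) would limit (m) — some sales are to a restaurant for resale — but (o) sets (n) aside: (o) applies — aggregate throughput is 1,110 units, meeting the 1,110 units threshold. (d) is therefore removed.
Exception (e): the reportable unit count is 29, under the 38 limit; a current Class 4 Declaration is held; a Cottage Food Declaration is on file — every condition holds. Turning to paragraphs (p)–(q): (p) applies — the compliance score is 11 points, below the 13 points limit. (q), which would lift (p), is not engaged — no current Standing Declaration is held. So (e) is unavailable.
None of the exceptions is available; § 12 applies in full.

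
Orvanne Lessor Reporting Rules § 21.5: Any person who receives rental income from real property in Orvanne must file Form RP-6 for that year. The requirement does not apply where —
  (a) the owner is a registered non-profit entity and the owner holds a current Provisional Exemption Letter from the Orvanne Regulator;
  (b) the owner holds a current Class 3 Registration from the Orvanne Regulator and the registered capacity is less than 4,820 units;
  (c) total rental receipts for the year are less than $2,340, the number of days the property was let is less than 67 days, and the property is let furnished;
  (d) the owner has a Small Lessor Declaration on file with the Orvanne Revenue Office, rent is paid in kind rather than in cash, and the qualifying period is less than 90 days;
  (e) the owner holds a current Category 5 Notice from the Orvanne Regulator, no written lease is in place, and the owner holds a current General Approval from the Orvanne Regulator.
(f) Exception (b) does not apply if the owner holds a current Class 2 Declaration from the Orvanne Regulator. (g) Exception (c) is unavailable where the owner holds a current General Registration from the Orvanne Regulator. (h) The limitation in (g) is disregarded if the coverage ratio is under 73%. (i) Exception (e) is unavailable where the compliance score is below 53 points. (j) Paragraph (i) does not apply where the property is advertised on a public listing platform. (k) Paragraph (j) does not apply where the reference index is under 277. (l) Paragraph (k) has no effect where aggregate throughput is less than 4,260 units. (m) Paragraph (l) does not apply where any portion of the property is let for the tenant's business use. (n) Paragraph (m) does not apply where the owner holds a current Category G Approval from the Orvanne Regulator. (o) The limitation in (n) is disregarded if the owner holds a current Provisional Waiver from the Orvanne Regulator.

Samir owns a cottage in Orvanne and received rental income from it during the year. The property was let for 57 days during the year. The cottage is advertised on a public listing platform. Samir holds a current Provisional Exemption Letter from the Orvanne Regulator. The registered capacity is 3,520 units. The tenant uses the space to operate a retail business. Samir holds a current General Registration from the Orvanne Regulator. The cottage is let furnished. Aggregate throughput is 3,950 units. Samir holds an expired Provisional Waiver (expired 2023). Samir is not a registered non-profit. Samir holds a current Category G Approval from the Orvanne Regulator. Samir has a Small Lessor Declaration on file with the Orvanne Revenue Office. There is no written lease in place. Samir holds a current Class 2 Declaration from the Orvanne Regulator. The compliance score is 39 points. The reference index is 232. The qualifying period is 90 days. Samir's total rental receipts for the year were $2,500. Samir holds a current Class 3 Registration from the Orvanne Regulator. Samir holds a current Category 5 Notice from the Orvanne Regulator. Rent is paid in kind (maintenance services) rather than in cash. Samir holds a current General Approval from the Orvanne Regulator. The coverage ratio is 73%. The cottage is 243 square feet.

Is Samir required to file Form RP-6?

No — exception (e) applies; Samir is not required to file Form RP-6.

Exception (a) requires that the owner is a registered non-profit entity; but Samir is not a registered non-profit, so (a) is unavailable.
Exception (b)'s conditions are all satisfied: a current Class 3 Registration is held; the registered capacity is 3,520 units, less than the 4,820 units limit. Turning to paragraph (f): (f) operates against (b): a current Class 2 Declaration is held. Exception (b) does not apply.
Exception (c) requires that total rental receipts for the year are less than $2,340; but total rental receipts for the year are $2,500, not less than $2,340, so (c) is unavailable.
Exception (d) requires that the qualifying period is less than 90 days; but the qualifying period is 90 days, not less than 90 days, so (d) is unavailable.
Exception (e): a current Category 5 Notice is held; there is no written lease; a current General Approval is held — every condition holds. Applying paragraphs (i)–(o): (i) is triggered (the compliance score is 39 points, below the 53 points limit), but is overridden by (j): (j) is engaged — the property is publicly advertised. (k) would limit (j) — the reference index is 232, under the 277 limit — but (l) sets (k) aside: (l) applies — aggregate throughput is 3,950 units, less than the 4,260 units limit. (m) would limit (l) — the space is let for business use — but (n) sets (m) aside: (n) operates against (m): a current Category G Approval is held. (o) is not triggered (no current Provisional Waiver is held), so (n) stands. So (e) applies.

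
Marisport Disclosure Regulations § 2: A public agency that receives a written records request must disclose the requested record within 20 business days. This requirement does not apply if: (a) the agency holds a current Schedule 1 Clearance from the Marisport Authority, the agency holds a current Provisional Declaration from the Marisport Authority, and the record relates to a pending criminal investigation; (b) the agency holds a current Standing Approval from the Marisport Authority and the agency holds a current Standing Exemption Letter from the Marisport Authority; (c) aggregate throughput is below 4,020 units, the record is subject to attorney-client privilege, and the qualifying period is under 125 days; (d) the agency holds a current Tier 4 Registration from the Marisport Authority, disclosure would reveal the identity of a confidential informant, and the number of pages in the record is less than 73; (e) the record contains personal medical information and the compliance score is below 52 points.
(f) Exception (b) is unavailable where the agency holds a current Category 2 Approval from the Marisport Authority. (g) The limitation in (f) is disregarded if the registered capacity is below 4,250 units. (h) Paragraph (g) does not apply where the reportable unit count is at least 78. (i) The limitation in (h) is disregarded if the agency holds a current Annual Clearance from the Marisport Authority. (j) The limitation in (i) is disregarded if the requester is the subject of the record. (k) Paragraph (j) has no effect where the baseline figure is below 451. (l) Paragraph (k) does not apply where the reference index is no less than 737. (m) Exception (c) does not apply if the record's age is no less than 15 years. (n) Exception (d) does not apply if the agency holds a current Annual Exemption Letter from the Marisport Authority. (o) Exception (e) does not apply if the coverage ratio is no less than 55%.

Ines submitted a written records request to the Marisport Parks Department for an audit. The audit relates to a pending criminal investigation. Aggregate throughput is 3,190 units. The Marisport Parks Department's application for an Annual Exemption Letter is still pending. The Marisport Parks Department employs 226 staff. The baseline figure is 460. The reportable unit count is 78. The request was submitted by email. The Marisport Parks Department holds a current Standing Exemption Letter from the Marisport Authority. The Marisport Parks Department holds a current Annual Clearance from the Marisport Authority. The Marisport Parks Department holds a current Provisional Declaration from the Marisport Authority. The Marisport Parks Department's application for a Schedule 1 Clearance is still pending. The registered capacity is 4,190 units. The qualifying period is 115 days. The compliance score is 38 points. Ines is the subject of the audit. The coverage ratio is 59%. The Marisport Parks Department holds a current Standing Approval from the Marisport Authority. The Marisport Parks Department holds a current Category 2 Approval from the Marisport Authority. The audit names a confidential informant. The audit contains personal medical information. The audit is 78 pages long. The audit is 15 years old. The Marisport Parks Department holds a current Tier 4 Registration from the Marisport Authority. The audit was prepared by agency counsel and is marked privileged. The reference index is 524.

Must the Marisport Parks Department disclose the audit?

Yes — the Marisport Parks Department must disclose the audit.

Exception (a) requires that the agency holds a current Schedule 1 Clearance from the Marisport Authority; but there is no Schedule 1 Clearance in force, so (a) is unavailable.
Exception (b): a current Standing Approval is held; a current Standing Exemption Letter is held — every condition holds. But applying paragraphs (f)–(l): (f) is triggered — a current Category 2 Approval is held. (g) is triggered (the registered capacity is 4,190 units, below the 4,250 units limit), but is displaced by (h): (h) is engaged — the reportable unit count is 78, meeting the 78 threshold. (i) would limit (h) — a current Annual Clearance is held — but (j) sets (i) aside: (j) operates against (i): Ines is the subject of the audit. (k), which would lift (j), is not triggered — the baseline figure is 460, not below 451. Exception (b) does not apply.
All of (c)'s requirements are met (aggregate throughput is 3,190 units, below the 4,020 units limit; the audit is privileged; the qualifying period is 115 days, under the 125 days limit). But: (m) operates against (c): the record's age is 15 years, meeting the 15 years threshold. Exception (c) does not apply.
Exception (d) requires that the number of pages in the record is less than 73; but the number of pages in the record is 78, not less than 73, so (d) is unavailable.
Exception (e)'s conditions are all satisfied: the audit contains personal medical information; the compliance score is 38 points, below the 52 points limit. But applying paragraph (o): (o) operates against (e): the coverage ratio is 59%, meeting the 55% threshold. Exception (e) does not apply.
No exception is made out. the Marisport Parks Department falls within the general rule.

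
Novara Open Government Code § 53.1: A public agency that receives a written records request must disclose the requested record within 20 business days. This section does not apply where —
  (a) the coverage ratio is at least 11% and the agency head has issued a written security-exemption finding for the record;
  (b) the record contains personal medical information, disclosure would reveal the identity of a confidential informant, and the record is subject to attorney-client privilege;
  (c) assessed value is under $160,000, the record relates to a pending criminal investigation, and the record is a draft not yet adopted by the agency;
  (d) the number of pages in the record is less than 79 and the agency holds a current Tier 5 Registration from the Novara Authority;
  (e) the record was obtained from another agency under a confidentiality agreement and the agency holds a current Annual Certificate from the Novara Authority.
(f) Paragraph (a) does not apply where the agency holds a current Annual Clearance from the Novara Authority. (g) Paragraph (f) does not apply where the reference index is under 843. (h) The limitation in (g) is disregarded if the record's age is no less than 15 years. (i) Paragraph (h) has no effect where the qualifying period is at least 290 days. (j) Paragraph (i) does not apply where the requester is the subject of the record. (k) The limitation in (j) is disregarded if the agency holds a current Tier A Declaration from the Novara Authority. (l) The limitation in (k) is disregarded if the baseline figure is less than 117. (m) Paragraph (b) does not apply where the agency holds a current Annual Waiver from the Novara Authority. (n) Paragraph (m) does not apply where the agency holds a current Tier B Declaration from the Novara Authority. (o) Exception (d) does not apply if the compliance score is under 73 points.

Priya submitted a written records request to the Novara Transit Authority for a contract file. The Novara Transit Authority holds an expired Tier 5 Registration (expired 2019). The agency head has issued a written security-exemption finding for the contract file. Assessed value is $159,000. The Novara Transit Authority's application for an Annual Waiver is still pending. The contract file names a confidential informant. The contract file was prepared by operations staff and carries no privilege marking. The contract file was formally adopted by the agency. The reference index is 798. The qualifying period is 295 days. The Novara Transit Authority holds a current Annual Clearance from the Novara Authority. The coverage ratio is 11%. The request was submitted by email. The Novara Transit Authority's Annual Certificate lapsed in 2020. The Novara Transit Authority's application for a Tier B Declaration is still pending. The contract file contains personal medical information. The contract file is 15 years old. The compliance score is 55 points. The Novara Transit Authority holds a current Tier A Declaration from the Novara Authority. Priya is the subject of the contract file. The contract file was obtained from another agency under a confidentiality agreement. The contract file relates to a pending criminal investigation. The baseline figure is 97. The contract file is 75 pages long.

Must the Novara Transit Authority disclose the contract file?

Yes — the Novara Transit Authority must disclose the contract file.

Exception (a) is satisfied on its face — the coverage ratio is 11%, meeting the 11% threshold; a written security-exemption finding has been issued. But: (f) operates against (a): a current Annual Clearance is held. (g) would limit (f) — the reference index is 798, under the 843 limit — but (h) sets (g) aside: (h) applies — the record's age is 15 years, meeting the 15 years threshold. (i) would limit (h) — the qualifying period is 295 days, meeting the 290 days threshold — but (j) sets (i) aside: (j) applies — Priya is the subject of the contract file. (k) would limit (j) — a current Tier A Declaration is held — but (l) sets (k) aside: (l) operates against (k): the baseline figure is 97, less than the 117 limit. Exception (a) does not apply.
Exception (b) does not apply: the contract file carries no privilege marking.
Exception (c) fails — the contract file has been formally adopted.
Exception (d) fails — the Tier 5 Registration is not current.
Exception (e) requires that the agency holds a current Annual Certificate from the Novara Authority; but the Annual Certificate is not current, so (e) is unavailable.
None of the exceptions is available; § 53.1 applies in full.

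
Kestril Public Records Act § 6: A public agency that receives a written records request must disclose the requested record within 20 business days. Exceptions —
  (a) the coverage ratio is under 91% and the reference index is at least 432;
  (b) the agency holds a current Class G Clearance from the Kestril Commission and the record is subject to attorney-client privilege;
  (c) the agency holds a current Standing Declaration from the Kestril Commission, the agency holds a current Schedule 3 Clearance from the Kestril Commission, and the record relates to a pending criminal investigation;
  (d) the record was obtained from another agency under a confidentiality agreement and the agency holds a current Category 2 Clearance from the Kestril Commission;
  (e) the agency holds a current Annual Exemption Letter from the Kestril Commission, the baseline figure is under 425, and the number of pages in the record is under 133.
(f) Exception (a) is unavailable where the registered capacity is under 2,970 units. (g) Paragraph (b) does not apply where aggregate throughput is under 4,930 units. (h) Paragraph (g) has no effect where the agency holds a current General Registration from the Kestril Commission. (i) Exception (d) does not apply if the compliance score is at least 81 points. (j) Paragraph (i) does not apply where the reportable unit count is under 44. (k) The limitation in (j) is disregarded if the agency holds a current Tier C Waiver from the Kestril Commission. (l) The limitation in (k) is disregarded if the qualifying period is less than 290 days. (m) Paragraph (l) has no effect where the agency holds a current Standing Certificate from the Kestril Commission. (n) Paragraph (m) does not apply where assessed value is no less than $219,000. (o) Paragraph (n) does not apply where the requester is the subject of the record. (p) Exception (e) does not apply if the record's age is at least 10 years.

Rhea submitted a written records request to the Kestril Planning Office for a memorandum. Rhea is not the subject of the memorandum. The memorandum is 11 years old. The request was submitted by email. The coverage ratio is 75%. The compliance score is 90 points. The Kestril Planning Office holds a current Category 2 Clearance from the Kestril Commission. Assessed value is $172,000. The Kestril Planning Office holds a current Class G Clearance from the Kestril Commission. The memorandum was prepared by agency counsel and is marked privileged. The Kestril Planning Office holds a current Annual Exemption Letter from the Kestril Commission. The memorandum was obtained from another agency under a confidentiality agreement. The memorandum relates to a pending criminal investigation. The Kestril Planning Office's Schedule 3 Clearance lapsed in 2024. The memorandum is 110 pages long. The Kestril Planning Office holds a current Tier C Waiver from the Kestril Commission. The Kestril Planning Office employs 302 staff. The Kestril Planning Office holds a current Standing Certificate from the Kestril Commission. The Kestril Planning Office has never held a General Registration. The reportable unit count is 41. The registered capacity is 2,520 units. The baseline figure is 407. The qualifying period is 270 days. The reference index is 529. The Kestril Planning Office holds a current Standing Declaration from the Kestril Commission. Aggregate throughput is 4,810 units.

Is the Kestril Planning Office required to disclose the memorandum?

Exception (a): the coverage ratio is 75%, under the 91% limit; the reference index is 529, meeting the 432 threshold — every condition holds. But: (f) operates — the registered capacity is 2,520 units, under the 2,970 units limit. (a) is therefore removed.
Exception (b)'s conditions are all satisfied: a current Class G Clearance is held; the memorandum is privileged. Turning to paragraphs (g)–(h): (g) operates against (b): aggregate throughput is 4,810 units, under the 4,930 units limit. (h) is inapplicable (the General Registration is not current), so (g) stands. (b) is therefore removed.
Exception (c) does not apply: there is no Schedule 3 Clearance in force.
Exception (d)'s conditions are all satisfied: the memorandum was obtained under a confidentiality agreement; a current Category 2 Clearance is held. Turning to paragraphs (i)–(o): (i) operates against (d): the compliance score is 90 points, meeting the 81 points threshold. (j) would limit (i) — the reportable unit count is 41, under the 44 limit — but (k) sets (j) aside: (k) operates against (j): a current Tier C Waiver is held. (l) is engaged (the qualifying period is 270 days, less than the 290 days limit), but is displaced by (m): (m) operates against (l): a current Standing Certificate is held. (n) is not triggered (assessed value is $172,000, short of $219,000), so (m) stands. (d) is therefore removed.
Exception (e): a current Annual Exemption Letter is held; the baseline figure is 407, under the 425 limit; the number of pages in the record is 110, under the 133 limit — every condition holds. But: (p) is engaged — the record's age is 11 years, meeting the 10 years threshold. (e) is therefore removed.
No exception displaces § 6.

Yes — the Kestril Planning Office must disclose the memorandum.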